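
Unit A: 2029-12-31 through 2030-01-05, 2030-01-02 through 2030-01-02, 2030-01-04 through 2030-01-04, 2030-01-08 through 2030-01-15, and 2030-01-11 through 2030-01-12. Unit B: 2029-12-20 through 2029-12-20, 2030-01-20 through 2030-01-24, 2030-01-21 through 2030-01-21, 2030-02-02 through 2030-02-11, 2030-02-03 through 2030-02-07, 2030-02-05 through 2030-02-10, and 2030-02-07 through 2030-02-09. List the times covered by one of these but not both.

First set merges to 2029-12-31 through 2030-01-05, 2030-01-08 through 2030-01-15.
Second set merges to 2029-12-20 through 2029-12-20, 2030-01-20 through 2030-01-24, 2030-02-02 through 2030-02-11.
A but not B: 2029-12-31 through 2030-01-05, 2030-01-08 through 2030-01-15.
B but not A: 2029-12-20 through 2029-12-20, 2030-01-20 through 2030-01-24, 2030-02-02 through 2030-02-11.
Combining gives A △ B.

2029-12-20 through 2029-12-20, 2029-12-31 through 2030-01-05, 2030-01-08 through 2030-01-15, 2030-01-20 through 2030-01-24, 2030-02-02 through 2030-02-11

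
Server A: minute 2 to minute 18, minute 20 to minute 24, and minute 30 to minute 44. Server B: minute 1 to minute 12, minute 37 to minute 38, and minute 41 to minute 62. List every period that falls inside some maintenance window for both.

minute 2 to minute 18 overlaps B on minute 2 to minute 12.
minute 20 to minute 24 falls entirely outside B.
minute 30 to minute 44 overlaps B on minute 37 to minute 38, minute 41 to minute 44.

minute 2 to minute 12, minute 37 to minute 38, minute 41 to minute 44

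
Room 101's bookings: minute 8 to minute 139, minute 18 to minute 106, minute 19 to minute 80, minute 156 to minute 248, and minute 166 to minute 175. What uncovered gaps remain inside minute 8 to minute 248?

The merged coverage is minute 8 to minute 139, minute 156 to minute 248.
Uncovered inside minute 8 to minute 248: minute 139 to minute 156.

minute 139 to minute 156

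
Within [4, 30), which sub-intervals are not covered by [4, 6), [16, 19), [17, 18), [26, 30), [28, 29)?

[6, 16) ∪ [19, 26)

Covered (merged): [4, 6), [16, 19), [26, 30).
Gaps within [4, 30): [6, 16), [19, 26).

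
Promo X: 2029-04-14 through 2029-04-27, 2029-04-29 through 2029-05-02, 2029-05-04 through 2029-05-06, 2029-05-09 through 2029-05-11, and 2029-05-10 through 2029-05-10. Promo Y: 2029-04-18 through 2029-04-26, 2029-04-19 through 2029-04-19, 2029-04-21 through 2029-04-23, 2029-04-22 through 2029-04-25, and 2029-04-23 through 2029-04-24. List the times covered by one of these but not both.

A, merged: 2029-04-14 through 2029-04-27, 2029-04-29 through 2029-05-02, 2029-05-04 through 2029-05-06, 2029-05-09 through 2029-05-11.
B, merged: 2029-04-18 through 2029-04-26.
Only in the first: 2029-04-14 through 2029-04-17, 2029-04-27 through 2029-04-27, 2029-04-29 through 2029-05-02, 2029-05-04 through 2029-05-06, 2029-05-09 through 2029-05-11.
Only in the second: none.
Together these are the periods covered by exactly one.

2029-04-14 through 2029-04-17, 2029-04-27 through 2029-04-27, 2029-04-29 through 2029-05-02, 2029-05-04 through 2029-05-06, 2029-05-09 through 2029-05-11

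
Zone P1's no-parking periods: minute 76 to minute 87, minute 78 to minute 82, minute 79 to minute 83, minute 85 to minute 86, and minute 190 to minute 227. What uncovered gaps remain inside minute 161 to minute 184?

Covered (merged): minute 76 to minute 87, minute 190 to minute 227.
Gaps within minute 161 to minute 184: minute 161 to minute 184.

minute 161 to minute 184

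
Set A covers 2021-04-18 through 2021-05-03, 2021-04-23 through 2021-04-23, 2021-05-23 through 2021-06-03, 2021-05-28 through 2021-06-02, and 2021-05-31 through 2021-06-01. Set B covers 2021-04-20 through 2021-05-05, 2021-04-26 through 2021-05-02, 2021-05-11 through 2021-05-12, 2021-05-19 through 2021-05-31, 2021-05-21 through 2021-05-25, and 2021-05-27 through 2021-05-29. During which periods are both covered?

First set merges to 2021-04-18 through 2021-05-03, 2021-05-23 through 2021-06-03.
Second set merges to 2021-04-20 through 2021-05-05, 2021-05-11 through 2021-05-12, 2021-05-19 through 2021-05-31.
2021-04-18 through 2021-05-03 overlaps B on 2021-04-20 through 2021-05-03.
2021-05-23 through 2021-06-03 overlaps B on 2021-05-23 through 2021-05-31.

2021-04-20 through 2021-05-03, 2021-05-23 through 2021-05-31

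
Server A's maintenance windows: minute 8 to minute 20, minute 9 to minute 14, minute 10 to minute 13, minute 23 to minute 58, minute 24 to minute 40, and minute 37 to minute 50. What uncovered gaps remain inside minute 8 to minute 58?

The merged coverage is minute 8 to minute 20, minute 23 to minute 58.
Complement within minute 8 to minute 58: minute 20 to minute 23.

minute 20 to minute 23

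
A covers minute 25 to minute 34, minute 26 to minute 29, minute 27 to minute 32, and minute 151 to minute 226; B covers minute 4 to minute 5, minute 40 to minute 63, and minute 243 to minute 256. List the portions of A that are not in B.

First set merges to minute 25 to minute 34, minute 151 to minute 226.
minute 25 to minute 34 is untouched.
minute 151 to minute 226 is untouched.

minute 25 to minute 34, minute 151 to minute 226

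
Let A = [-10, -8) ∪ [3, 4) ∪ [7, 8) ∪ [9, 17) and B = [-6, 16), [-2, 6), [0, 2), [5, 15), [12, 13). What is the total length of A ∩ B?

9

Second set merges to [-6, 16).
A ∩ B = [3, 4), [7, 8), [9, 16).
Total: 1 + 1 + 7 = 9.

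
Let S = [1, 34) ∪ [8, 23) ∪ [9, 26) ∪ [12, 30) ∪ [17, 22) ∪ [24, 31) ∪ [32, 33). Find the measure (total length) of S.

Merged: [1, 34).
Length: 33.

33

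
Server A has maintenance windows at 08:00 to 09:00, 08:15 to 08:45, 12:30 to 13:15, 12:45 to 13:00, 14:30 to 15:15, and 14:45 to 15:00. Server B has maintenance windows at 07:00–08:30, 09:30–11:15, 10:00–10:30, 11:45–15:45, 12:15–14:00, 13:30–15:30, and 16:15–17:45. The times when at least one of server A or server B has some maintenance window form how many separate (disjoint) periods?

Merge the first list: 08:00–09:00, 12:30–13:15, 14:30–15:15.
Merge the second list: 07:00–08:30, 09:30–11:15, 11:45–15:45, 16:15–17:45.
A ∪ B = 07:00–09:00, 09:30–11:15, 11:45–15:45, 16:15–17:45.
That is 4 disjoint pieces.

4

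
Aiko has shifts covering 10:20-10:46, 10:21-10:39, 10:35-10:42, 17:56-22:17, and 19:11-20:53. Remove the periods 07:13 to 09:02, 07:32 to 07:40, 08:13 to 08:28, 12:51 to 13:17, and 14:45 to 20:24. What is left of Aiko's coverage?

10:20-10:46, 20:24-22:17

Merge the first list: 10:20-10:46, 17:56-22:17.
Merge the second list: 07:13-09:02, 12:51-13:17, 14:45-20:24.
10:20-10:46 is untouched.
17:56-22:17 with B removed leaves 20:24-22:17.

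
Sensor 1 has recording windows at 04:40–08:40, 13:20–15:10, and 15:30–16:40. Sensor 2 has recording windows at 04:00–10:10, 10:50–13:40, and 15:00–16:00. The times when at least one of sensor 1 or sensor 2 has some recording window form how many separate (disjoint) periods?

A ∪ B = 04:00-10:10, 10:50-16:40.
That is 2 disjoint pieces.

2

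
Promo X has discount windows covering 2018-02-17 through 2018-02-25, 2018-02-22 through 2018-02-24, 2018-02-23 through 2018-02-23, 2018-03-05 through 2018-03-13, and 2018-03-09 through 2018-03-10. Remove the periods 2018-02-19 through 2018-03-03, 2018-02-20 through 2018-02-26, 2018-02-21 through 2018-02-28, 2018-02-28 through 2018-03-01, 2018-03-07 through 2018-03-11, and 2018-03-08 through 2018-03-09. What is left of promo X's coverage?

2018-02-17 through 2018-02-18, 2018-03-05 through 2018-03-06, 2018-03-12 through 2018-03-13

First set merges to 2018-02-17 through 2018-02-25, 2018-03-05 through 2018-03-13.
Second set merges to 2018-02-19 through 2018-03-03, 2018-03-07 through 2018-03-11.
2018-02-17 through 2018-02-25 minus B → 2018-02-17 through 2018-02-18.
2018-03-05 through 2018-03-13 minus B → 2018-03-05 through 2018-03-06, 2018-03-12 through 2018-03-13.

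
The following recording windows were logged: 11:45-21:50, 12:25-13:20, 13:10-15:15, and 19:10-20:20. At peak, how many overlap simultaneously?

At 13:10, 3 of the intervals are simultaneously active.
No point has more.

3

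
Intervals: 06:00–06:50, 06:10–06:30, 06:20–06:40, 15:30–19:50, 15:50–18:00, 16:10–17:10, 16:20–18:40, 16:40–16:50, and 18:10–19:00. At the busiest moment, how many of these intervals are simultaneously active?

At 16:40, 5 of the intervals are simultaneously active.
No point has more.

5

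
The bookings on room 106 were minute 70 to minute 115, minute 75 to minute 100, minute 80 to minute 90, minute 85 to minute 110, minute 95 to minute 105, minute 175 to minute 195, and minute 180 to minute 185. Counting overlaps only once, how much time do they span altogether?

65 minutes

Merged: minute 70 to minute 115, minute 175 to minute 195.
Lengths: 45 minutes + 20 minutes = 65 minutes.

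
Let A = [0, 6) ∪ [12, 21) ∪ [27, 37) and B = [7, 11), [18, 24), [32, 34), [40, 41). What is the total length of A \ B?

20

A \ B = [0, 6), [12, 18), [27, 32), [34, 37).
Total: 6 + 6 + 5 + 3 = 20.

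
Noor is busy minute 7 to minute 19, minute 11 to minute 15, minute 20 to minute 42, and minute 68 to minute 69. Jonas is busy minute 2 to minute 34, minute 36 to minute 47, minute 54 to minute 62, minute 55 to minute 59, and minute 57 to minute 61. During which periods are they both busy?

A, merged: minute 7 to minute 19, minute 20 to minute 42, minute 68 to minute 69.
B, merged: minute 2 to minute 34, minute 36 to minute 47, minute 54 to minute 62.
minute 7 to minute 19 meets the second set on minute 7 to minute 19.
minute 20 to minute 42 meets the second set on minute 20 to minute 34, minute 36 to minute 42.
minute 68 to minute 69: no overlap with the second set.

minute 7 to minute 19, minute 20 to minute 34, minute 36 to minute 42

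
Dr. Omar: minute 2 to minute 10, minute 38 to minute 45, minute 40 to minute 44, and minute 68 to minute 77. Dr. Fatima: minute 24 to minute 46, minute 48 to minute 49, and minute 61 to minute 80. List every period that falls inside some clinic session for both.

minute 38 to minute 45, minute 68 to minute 77

First set merges to minute 2 to minute 10, minute 38 to minute 45, minute 68 to minute 77.
minute 2 to minute 10 falls entirely outside B.
minute 38 to minute 45 overlaps B on minute 38 to minute 45.
minute 68 to minute 77 overlaps B on minute 68 to minute 77.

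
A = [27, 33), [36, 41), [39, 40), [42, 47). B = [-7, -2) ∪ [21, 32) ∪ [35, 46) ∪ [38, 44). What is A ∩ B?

First set merges to [27, 33), [36, 41), [42, 47).
Second set merges to [-7, -2), [21, 32), [35, 46).
[27, 33) overlaps B on [27, 32).
[36, 41) overlaps B on [36, 41).
[42, 47) overlaps B on [42, 46).

[27, 32) ∪ [36, 41) ∪ [42, 46)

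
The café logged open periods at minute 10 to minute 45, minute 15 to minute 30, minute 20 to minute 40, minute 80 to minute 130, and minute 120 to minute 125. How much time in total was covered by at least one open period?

85 minutes

Merged: minute 10 to minute 45, minute 80 to minute 130.
Lengths: 35 minutes + 50 minutes = 85 minutes.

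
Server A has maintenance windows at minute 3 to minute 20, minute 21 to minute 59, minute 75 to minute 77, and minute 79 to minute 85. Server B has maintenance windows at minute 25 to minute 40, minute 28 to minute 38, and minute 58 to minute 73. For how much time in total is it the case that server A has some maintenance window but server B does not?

47 minutes

Merge the second list: minute 25 to minute 40, minute 58 to minute 73.
A \ B = minute 3 to minute 20, minute 21 to minute 25, minute 40 to minute 58, minute 75 to minute 77, minute 79 to minute 85.
Total: 17 minutes + 4 minutes + 18 minutes + 2 minutes + 6 minutes = 47 minutes.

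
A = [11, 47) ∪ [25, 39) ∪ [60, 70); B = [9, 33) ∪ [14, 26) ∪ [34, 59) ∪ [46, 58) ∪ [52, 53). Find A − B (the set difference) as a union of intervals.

[33, 34) ∪ [60, 70)

First set merges to [11, 47), [60, 70).
Second set merges to [9, 33), [34, 59).
[11, 47) \ B = [33, 34).
[60, 70): nothing removed.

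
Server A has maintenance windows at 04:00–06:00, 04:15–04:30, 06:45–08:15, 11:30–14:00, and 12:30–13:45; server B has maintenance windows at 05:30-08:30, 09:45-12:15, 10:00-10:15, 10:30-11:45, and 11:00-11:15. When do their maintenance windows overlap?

05:30–06:00, 06:45–08:15, 11:30–12:15

First set merges to 04:00–06:00, 06:45–08:15, 11:30–14:00.
Second set merges to 05:30–08:30, 09:45–12:15.
04:00–06:00 ∩ B → 05:30–06:00.
06:45–08:15 ∩ B → 06:45–08:15.
11:30–14:00 ∩ B → 11:30–12:15.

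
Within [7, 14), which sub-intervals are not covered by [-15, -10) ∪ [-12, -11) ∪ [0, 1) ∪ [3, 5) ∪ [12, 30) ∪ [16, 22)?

The merged coverage is [-15, -10), [0, 1), [3, 5), [12, 30).
Uncovered inside [7, 14): [7, 12).

[7, 12)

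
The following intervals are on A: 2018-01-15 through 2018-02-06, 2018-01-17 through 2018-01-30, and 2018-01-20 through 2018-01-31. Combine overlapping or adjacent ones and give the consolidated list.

2018-01-17 through 2018-01-30 overlaps/touches 2018-01-15 through 2018-02-06 → extend to 2018-01-15 through 2018-02-06.
2018-01-20 through 2018-01-31 overlaps/touches 2018-01-15 through 2018-02-06 → extend to 2018-01-15 through 2018-02-06.

2018-01-15 through 2018-02-06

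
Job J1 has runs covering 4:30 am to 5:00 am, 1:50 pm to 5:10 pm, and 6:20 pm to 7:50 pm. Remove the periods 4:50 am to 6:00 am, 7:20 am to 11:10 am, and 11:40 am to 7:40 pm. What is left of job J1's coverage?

4:30 am-5:00 am \ B = 4:30 am-4:50 am.
1:50 pm-5:10 pm: entirely removed.
6:20 pm-7:50 pm \ B = 7:40 pm-7:50 pm.

4:30 am-4:50 am, 7:40 pm-7:50 pm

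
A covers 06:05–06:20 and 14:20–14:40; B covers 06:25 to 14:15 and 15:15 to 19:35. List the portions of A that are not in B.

06:05-06:20: nothing removed.
14:20-14:40: nothing removed.

06:05-06:20, 14:20-14:40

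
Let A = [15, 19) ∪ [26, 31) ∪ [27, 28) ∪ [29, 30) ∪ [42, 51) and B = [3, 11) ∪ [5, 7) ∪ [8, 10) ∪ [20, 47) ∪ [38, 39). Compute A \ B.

[15, 19) ∪ [47, 51)

Merge the first list: [15, 19), [26, 31), [42, 51).
Merge the second list: [3, 11), [20, 47).
[15, 19) is untouched.
[26, 31) lies entirely inside B → drops out.
[42, 51) with B removed leaves [47, 51).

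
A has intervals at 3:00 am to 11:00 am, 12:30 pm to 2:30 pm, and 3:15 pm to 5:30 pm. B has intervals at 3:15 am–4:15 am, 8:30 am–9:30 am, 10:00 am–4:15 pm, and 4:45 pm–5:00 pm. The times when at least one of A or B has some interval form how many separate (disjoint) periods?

A ∪ B = 3:00 am-5:30 pm.
That is 1 disjoint piece.

1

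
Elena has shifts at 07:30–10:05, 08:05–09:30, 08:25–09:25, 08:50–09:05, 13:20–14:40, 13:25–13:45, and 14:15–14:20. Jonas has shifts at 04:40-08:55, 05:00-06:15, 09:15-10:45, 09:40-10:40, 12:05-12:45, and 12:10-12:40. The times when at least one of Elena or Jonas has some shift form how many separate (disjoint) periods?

Merge the first list: 07:30-10:05, 13:20-14:40.
Merge the second list: 04:40-08:55, 09:15-10:45, 12:05-12:45.
A ∪ B = 04:40-10:45, 12:05-12:45, 13:20-14:40.
That is 3 disjoint pieces.

3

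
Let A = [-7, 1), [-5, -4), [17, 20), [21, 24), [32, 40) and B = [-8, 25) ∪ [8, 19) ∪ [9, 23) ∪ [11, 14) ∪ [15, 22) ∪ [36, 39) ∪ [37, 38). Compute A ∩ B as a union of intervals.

First set merges to [-7, 1), [17, 20), [21, 24), [32, 40).
Second set merges to [-8, 25), [36, 39).
[-7, 1) meets the second set on [-7, 1).
[17, 20) meets the second set on [17, 20).
[21, 24) meets the second set on [21, 24).
[32, 40) meets the second set on [36, 39).

[-7, 1) ∪ [17, 20) ∪ [21, 24) ∪ [36, 39)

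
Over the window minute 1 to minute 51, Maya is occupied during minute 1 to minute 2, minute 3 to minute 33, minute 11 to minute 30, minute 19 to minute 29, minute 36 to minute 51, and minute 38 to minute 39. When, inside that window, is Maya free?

The merged coverage is minute 1 to minute 2, minute 3 to minute 33, minute 36 to minute 51.
Complement within minute 1 to minute 51: minute 2 to minute 3, minute 33 to minute 36.

minute 2 to minute 3, minute 33 to minute 36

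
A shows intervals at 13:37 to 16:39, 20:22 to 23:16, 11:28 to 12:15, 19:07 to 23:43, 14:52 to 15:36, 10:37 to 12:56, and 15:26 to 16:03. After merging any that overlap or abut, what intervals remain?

10:37–12:56, 13:37–16:39, 19:07–23:43

Sort by start: 10:37–12:56, 11:28–12:15, 13:37–16:39, 14:52–15:36, 15:26–16:03, 19:07–23:43, 20:22–23:16.
11:28–12:15 overlaps/touches 10:37–12:56 → extend to 10:37–12:56.
13:37–16:39 is disjoint → start new block.
14:52–15:36 overlaps/touches 13:37–16:39 → extend to 13:37–16:39.
15:26–16:03 overlaps/touches 13:37–16:39 → extend to 13:37–16:39.
19:07–23:43 is disjoint → start new block.
20:22–23:16 overlaps/touches 19:07–23:43 → extend to 19:07–23:43.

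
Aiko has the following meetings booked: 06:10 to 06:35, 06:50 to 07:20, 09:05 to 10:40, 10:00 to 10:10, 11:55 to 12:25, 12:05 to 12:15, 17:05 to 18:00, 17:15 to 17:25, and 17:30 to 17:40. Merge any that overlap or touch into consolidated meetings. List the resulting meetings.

06:50–07:20 is disjoint → start new block.
09:05–10:40 is disjoint → start new block.
10:00–10:10 overlaps/touches 09:05–10:40 → extend to 09:05–10:40.
11:55–12:25 is disjoint → start new block.
12:05–12:15 overlaps/touches 11:55–12:25 → extend to 11:55–12:25.
17:05–18:00 is disjoint → start new block.
17:15–17:25 overlaps/touches 17:05–18:00 → extend to 17:05–18:00.
17:30–17:40 overlaps/touches 17:05–18:00 → extend to 17:05–18:00.

06:10–06:35, 06:50–07:20, 09:05–10:40, 11:55–12:25, 17:05–18:00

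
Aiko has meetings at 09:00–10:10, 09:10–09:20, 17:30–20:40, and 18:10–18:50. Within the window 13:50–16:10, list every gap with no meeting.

13:50-16:10

The merged coverage is 09:00-10:10, 17:30-20:40.
Gaps within 13:50-16:10: 13:50-16:10.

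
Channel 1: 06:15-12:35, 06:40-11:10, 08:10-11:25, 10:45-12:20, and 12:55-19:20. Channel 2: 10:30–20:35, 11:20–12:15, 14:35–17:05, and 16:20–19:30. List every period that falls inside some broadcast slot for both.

A, merged: 06:15–12:35, 12:55–19:20.
B, merged: 10:30–20:35.
06:15–12:35 overlaps B on 10:30–12:35.
12:55–19:20 overlaps B on 12:55–19:20.

10:30–12:35, 12:55–19:20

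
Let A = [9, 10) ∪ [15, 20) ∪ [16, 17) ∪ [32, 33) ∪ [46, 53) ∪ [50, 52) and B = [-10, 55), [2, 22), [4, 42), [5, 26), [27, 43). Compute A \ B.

First set merges to [9, 10), [15, 20), [32, 33), [46, 53).
Second set merges to [-10, 55).
[9, 10): fully covered by B → removed.
[15, 20): fully covered by B → removed.
[32, 33): fully covered by B → removed.
[46, 53): fully covered by B → removed.

none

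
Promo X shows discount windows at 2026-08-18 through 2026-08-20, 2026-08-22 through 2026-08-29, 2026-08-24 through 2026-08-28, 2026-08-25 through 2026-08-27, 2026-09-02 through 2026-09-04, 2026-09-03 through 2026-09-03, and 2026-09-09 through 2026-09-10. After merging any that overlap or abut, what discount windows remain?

2026-08-22 through 2026-08-29 is disjoint → start new block.
2026-08-24 through 2026-08-28 overlaps/touches 2026-08-22 through 2026-08-29 → extend to 2026-08-22 through 2026-08-29.
2026-08-25 through 2026-08-27 overlaps/touches 2026-08-22 through 2026-08-29 → extend to 2026-08-22 through 2026-08-29.
2026-09-02 through 2026-09-04 is disjoint → start new block.
2026-09-03 through 2026-09-03 overlaps/touches 2026-09-02 through 2026-09-04 → extend to 2026-09-02 through 2026-09-04.
2026-09-09 through 2026-09-10 is disjoint → start new block.

2026-08-18 through 2026-08-20, 2026-08-22 through 2026-08-29, 2026-09-02 through 2026-09-04, 2026-09-09 through 2026-09-10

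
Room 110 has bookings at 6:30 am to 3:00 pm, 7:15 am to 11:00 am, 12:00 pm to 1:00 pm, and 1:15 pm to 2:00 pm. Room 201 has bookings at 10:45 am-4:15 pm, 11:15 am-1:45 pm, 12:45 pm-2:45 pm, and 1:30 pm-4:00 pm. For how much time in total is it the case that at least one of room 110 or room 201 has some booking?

9 h 45 min

A, merged: 6:30 am-3:00 pm.
B, merged: 10:45 am-4:15 pm.
A ∪ B = 6:30 am-4:15 pm.
Total: 9 h 45 min.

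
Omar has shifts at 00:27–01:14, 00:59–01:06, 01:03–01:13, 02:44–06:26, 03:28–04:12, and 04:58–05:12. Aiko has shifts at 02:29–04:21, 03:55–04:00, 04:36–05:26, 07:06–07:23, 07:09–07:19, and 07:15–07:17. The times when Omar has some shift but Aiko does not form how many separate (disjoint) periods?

3

First set merges to 00:27–01:14, 02:44–06:26.
Second set merges to 02:29–04:21, 04:36–05:26, 07:06–07:23.
A \ B = 00:27–01:14, 04:21–04:36, 05:26–06:26.
That is 3 disjoint pieces.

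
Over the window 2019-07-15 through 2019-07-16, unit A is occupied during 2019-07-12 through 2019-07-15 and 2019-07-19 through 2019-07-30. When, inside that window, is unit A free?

The merged coverage is 2019-07-12 through 2019-07-15, 2019-07-19 through 2019-07-30.
Uncovered inside 2019-07-15 through 2019-07-16: 2019-07-16 through 2019-07-16.

2019-07-16 through 2019-07-16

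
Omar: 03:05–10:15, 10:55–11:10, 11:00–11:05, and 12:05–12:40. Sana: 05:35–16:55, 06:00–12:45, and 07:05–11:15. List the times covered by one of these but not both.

03:05-05:35, 10:15-10:55, 11:10-12:05, 12:40-16:55

Merge the first list: 03:05-10:15, 10:55-11:10, 12:05-12:40.
Merge the second list: 05:35-16:55.
A \ B = 03:05-05:35.
B \ A = 10:15-10:55, 11:10-12:05, 12:40-16:55.
Union of the two gives the symmetric difference.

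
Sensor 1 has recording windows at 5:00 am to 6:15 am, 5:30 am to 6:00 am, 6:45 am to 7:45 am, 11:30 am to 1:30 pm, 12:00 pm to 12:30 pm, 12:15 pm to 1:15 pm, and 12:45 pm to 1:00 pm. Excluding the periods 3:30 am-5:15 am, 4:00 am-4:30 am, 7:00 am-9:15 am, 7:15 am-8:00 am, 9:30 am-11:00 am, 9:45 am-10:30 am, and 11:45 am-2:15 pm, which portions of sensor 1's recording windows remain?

First set merges to 5:00 am–6:15 am, 6:45 am–7:45 am, 11:30 am–1:30 pm.
Second set merges to 3:30 am–5:15 am, 7:00 am–9:15 am, 9:30 am–11:00 am, 11:45 am–2:15 pm.
5:00 am–6:15 am with B removed leaves 5:15 am–6:15 am.
6:45 am–7:45 am with B removed leaves 6:45 am–7:00 am.
11:30 am–1:30 pm with B removed leaves 11:30 am–11:45 am.

5:15 am–6:15 am, 6:45 am–7:00 am, 11:30 am–11:45 am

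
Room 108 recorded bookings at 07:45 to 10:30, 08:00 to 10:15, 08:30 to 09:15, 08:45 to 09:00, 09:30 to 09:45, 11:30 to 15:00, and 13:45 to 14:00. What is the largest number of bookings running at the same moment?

Walk the sorted start/end points keeping a running depth.
The depth first hits 4 at 08:45.

4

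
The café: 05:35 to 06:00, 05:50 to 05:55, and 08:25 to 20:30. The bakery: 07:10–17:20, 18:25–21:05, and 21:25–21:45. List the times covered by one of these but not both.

Merge the first list: 05:35–06:00, 08:25–20:30.
A \ B = 05:35–06:00, 17:20–18:25.
B \ A = 07:10–08:25, 20:30–21:05, 21:25–21:45.
Union of the two gives the symmetric difference.

05:35–06:00, 07:10–08:25, 17:20–18:25, 20:30–21:05, 21:25–21:45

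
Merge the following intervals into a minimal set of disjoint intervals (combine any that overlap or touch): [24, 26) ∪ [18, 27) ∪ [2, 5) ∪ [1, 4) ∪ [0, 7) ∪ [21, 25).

[0, 7) ∪ [18, 27)

Sort by start: [0, 7), [1, 4), [2, 5), [18, 27), [21, 25), [24, 26).
[1, 4) overlaps/touches [0, 7) → extend to [0, 7).
[2, 5) overlaps/touches [0, 7) → extend to [0, 7).
[18, 27) is disjoint → start new block.
[21, 25) overlaps/touches [18, 27) → extend to [18, 27).
[24, 26) overlaps/touches [18, 27) → extend to [18, 27).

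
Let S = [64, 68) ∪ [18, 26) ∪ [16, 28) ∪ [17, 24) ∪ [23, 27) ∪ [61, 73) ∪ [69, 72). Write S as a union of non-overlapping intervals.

[16, 28) ∪ [61, 73)

Sort by start: [16, 28), [17, 24), [18, 26), [23, 27), [61, 73), [64, 68), [69, 72).
[17, 24) overlaps/touches [16, 28) → extend to [16, 28).
[18, 26) overlaps/touches [16, 28) → extend to [16, 28).
[23, 27) overlaps/touches [16, 28) → extend to [16, 28).
[61, 73) is disjoint → start new block.
[64, 68) overlaps/touches [61, 73) → extend to [61, 73).
[69, 72) overlaps/touches [61, 73) → extend to [61, 73).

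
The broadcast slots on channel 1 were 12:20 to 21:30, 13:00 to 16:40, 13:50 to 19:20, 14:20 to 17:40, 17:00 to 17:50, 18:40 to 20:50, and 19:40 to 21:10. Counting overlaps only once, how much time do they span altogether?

Merged: 12:20-21:30.
Length: 9 h 10 min.

9 h 10 min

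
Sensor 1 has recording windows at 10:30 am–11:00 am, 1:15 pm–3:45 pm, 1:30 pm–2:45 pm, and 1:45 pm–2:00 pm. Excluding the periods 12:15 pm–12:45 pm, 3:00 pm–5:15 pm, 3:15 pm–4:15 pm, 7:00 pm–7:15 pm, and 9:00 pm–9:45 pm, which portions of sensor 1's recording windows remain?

A, merged: 10:30 am–11:00 am, 1:15 pm–3:45 pm.
B, merged: 12:15 pm–12:45 pm, 3:00 pm–5:15 pm, 7:00 pm–7:15 pm, 9:00 pm–9:45 pm.
10:30 am–11:00 am is untouched.
1:15 pm–3:45 pm with B removed leaves 1:15 pm–3:00 pm.

10:30 am–11:00 am, 1:15 pm–3:00 pm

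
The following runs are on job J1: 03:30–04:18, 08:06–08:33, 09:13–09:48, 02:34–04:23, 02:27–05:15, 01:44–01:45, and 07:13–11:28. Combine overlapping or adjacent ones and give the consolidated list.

Sort by start: 01:44-01:45, 02:27-05:15, 02:34-04:23, 03:30-04:18, 07:13-11:28, 08:06-08:33, 09:13-09:48.
02:27-05:15 is disjoint → start new block.
02:34-04:23 overlaps/touches 02:27-05:15 → extend to 02:27-05:15.
03:30-04:18 overlaps/touches 02:27-05:15 → extend to 02:27-05:15.
07:13-11:28 is disjoint → start new block.
08:06-08:33 overlaps/touches 07:13-11:28 → extend to 07:13-11:28.
09:13-09:48 overlaps/touches 07:13-11:28 → extend to 07:13-11:28.

01:44-01:45, 02:27-05:15, 07:13-11:28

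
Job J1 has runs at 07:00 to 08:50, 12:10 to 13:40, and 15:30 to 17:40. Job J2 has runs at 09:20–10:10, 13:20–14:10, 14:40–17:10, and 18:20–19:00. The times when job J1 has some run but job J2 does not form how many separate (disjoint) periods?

A \ B = 07:00-08:50, 12:10-13:20, 17:10-17:40.
That is 3 disjoint pieces.

3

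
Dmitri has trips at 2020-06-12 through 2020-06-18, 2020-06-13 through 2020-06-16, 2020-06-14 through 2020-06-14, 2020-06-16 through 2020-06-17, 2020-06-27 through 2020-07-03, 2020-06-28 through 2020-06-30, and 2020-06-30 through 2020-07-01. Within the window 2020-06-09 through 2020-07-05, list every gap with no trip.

After merging, the occupied span is 2020-06-12 through 2020-06-18, 2020-06-27 through 2020-07-03.
Uncovered inside 2020-06-09 through 2020-07-05: 2020-06-09 through 2020-06-11, 2020-06-19 through 2020-06-26, 2020-07-04 through 2020-07-05.

2020-06-09 through 2020-06-11, 2020-06-19 through 2020-06-26, 2020-07-04 through 2020-07-05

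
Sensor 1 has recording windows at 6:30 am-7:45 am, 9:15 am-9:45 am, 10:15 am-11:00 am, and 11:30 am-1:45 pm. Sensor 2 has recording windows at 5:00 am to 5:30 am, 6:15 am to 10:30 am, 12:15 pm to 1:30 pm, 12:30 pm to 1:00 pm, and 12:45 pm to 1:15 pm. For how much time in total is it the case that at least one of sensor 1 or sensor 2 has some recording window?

7 h 30 min

B, merged: 5:00 am–5:30 am, 6:15 am–10:30 am, 12:15 pm–1:30 pm.
A ∪ B = 5:00 am–5:30 am, 6:15 am–11:00 am, 11:30 am–1:45 pm.
Total: 30 min + 4 h 45 min + 2 h 15 min = 7 h 30 min.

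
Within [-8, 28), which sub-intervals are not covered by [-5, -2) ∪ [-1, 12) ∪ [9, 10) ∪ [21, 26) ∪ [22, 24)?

After merging, the occupied span is [-5, -2), [-1, 12), [21, 26).
Uncovered inside [-8, 28): [-8, -5), [-2, -1), [12, 21), [26, 28).

[-8, -5) ∪ [-2, -1) ∪ [12, 21) ∪ [26, 28)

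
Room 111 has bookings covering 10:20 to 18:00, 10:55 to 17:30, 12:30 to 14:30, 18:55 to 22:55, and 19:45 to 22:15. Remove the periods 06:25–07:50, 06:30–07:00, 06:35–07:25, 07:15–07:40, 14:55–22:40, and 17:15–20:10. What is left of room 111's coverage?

10:20–14:55, 22:40–22:55

First set merges to 10:20–18:00, 18:55–22:55.
Second set merges to 06:25–07:50, 14:55–22:40.
10:20–18:00 minus B → 10:20–14:55.
18:55–22:55 minus B → 22:40–22:55.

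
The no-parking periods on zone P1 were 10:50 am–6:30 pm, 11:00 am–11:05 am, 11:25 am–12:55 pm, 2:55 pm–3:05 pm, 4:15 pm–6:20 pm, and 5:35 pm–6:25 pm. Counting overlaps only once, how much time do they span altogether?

7 h 40 min

Merged: 10:50 am–6:30 pm.
Length: 7 h 40 min.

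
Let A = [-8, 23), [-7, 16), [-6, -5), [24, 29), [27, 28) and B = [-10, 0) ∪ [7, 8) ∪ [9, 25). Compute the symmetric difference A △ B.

[-10, -8) ∪ [0, 7) ∪ [8, 9) ∪ [23, 24) ∪ [25, 29)

A, merged: [-8, 23), [24, 29).
A \ B = [0, 7), [8, 9), [25, 29).
B \ A = [-10, -8), [23, 24).
Union of the two gives the symmetric difference.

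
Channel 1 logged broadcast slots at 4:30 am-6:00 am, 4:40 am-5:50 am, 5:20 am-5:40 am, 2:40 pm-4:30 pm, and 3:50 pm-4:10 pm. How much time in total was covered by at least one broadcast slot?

3 h 20 min

Merged: 4:30 am–6:00 am, 2:40 pm–4:30 pm.
Lengths: 1 h 30 min + 1 h 50 min = 3 h 20 min.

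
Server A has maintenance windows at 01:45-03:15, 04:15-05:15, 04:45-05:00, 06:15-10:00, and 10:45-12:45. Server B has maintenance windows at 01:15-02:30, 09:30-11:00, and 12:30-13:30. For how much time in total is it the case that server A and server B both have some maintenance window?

1 h 45 min

A, merged: 01:45–03:15, 04:15–05:15, 06:15–10:00, 10:45–12:45.
A ∩ B = 01:45–02:30, 09:30–10:00, 10:45–11:00, 12:30–12:45.
Total: 45 min + 30 min + 15 min + 15 min = 1 h 45 min.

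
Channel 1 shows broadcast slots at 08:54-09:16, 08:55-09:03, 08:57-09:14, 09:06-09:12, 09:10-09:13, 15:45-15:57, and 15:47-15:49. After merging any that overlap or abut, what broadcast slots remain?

08:55-09:03 overlaps/touches 08:54-09:16 → extend to 08:54-09:16.
08:57-09:14 overlaps/touches 08:54-09:16 → extend to 08:54-09:16.
09:06-09:12 overlaps/touches 08:54-09:16 → extend to 08:54-09:16.
09:10-09:13 overlaps/touches 08:54-09:16 → extend to 08:54-09:16.
15:45-15:57 is disjoint → start new block.
15:47-15:49 overlaps/touches 15:45-15:57 → extend to 15:45-15:57.

08:54-09:16, 15:45-15:57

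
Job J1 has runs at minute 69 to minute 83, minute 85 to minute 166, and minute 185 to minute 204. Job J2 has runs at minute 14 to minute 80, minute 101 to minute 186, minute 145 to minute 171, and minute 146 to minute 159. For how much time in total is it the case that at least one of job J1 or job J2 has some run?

Second set merges to minute 14 to minute 80, minute 101 to minute 186.
A ∪ B = minute 14 to minute 83, minute 85 to minute 204.
Total: 69 minutes + 119 minutes = 188 minutes.

188 minutes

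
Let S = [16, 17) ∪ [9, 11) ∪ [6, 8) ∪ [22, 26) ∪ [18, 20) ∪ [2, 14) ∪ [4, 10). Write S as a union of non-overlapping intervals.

[2, 14) ∪ [16, 17) ∪ [18, 20) ∪ [22, 26)

Sort by start: [2, 14), [4, 10), [6, 8), [9, 11), [16, 17), [18, 20), [22, 26).
[4, 10) overlaps/touches [2, 14) → extend to [2, 14).
[6, 8) overlaps/touches [2, 14) → extend to [2, 14).
[9, 11) overlaps/touches [2, 14) → extend to [2, 14).
[16, 17) is disjoint → start new block.
[18, 20) is disjoint → start new block.
[22, 26) is disjoint → start new block.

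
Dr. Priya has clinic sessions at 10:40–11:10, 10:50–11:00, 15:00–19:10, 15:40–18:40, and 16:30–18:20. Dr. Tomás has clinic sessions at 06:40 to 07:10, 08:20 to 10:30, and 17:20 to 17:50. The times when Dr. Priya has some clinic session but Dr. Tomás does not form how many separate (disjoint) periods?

3

First set merges to 10:40–11:10, 15:00–19:10.
A \ B = 10:40–11:10, 15:00–17:20, 17:50–19:10.
That is 3 disjoint pieces.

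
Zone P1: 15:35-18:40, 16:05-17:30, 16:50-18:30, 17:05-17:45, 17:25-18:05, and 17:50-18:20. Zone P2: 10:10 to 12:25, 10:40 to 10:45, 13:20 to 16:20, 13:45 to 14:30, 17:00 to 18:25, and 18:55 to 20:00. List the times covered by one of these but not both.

10:10–12:25, 13:20–15:35, 16:20–17:00, 18:25–18:40, 18:55–20:00

First set merges to 15:35–18:40.
Second set merges to 10:10–12:25, 13:20–16:20, 17:00–18:25, 18:55–20:00.
Only in the first: 16:20–17:00, 18:25–18:40.
Only in the second: 10:10–12:25, 13:20–15:35, 18:55–20:00.
Together these are the periods covered by exactly one.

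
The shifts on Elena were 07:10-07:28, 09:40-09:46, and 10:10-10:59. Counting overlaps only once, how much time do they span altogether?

Merged: 07:10–07:28, 09:40–09:46, 10:10–10:59.
Lengths: 18 min + 6 min + 49 min = 1 h 13 min.

1 h 13 min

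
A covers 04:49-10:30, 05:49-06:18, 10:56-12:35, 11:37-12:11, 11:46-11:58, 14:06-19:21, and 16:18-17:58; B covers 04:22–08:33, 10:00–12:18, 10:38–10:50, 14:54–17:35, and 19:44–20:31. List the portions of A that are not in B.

08:33–10:00, 12:18–12:35, 14:06–14:54, 17:35–19:21

First set merges to 04:49–10:30, 10:56–12:35, 14:06–19:21.
Second set merges to 04:22–08:33, 10:00–12:18, 14:54–17:35, 19:44–20:31.
04:49–10:30 with B removed leaves 08:33–10:00.
10:56–12:35 with B removed leaves 12:18–12:35.
14:06–19:21 with B removed leaves 14:06–14:54, 17:35–19:21.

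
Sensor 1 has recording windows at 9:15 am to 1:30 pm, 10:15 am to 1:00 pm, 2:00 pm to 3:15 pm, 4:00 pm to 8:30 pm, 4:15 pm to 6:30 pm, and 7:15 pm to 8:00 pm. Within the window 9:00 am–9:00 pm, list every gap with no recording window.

9:00 am–9:15 am, 1:30 pm–2:00 pm, 3:15 pm–4:00 pm, 8:30 pm–9:00 pm

Covered (merged): 9:15 am–1:30 pm, 2:00 pm–3:15 pm, 4:00 pm–8:30 pm.
Complement within 9:00 am–9:00 pm: 9:00 am–9:15 am, 1:30 pm–2:00 pm, 3:15 pm–4:00 pm, 8:30 pm–9:00 pm.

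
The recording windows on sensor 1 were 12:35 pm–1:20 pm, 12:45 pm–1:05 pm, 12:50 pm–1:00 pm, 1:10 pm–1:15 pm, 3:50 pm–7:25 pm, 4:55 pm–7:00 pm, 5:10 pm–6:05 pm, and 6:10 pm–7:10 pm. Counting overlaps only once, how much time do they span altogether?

4 h 20 min

Merged: 12:35 pm-1:20 pm, 3:50 pm-7:25 pm.
Lengths: 45 min + 3 h 35 min = 4 h 20 min.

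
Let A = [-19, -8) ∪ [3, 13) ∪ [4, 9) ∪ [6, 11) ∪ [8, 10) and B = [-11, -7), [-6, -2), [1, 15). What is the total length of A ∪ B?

Merge the first list: [-19, -8), [3, 13).
A ∪ B = [-19, -7), [-6, -2), [1, 15).
Total: 12 + 4 + 14 = 30.

30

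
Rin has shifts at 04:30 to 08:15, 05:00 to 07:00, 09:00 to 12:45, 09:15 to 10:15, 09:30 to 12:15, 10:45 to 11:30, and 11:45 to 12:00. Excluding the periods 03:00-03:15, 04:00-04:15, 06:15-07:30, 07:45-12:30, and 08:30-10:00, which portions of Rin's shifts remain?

A, merged: 04:30–08:15, 09:00–12:45.
B, merged: 03:00–03:15, 04:00–04:15, 06:15–07:30, 07:45–12:30.
04:30–08:15 with B removed leaves 04:30–06:15, 07:30–07:45.
09:00–12:45 with B removed leaves 12:30–12:45.

04:30–06:15, 07:30–07:45, 12:30–12:45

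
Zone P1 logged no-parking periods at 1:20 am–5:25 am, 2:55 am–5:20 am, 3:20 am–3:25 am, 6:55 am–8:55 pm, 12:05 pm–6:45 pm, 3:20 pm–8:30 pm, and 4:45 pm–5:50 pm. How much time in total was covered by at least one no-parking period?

18 h 5 min

Merged: 1:20 am–5:25 am, 6:55 am–8:55 pm.
Lengths: 4 h 5 min + 14 h = 18 h 5 min.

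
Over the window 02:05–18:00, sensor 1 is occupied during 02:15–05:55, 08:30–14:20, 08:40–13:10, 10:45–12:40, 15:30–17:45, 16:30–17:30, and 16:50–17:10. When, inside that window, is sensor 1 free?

02:05–02:15, 05:55–08:30, 14:20–15:30, 17:45–18:00

The merged coverage is 02:15–05:55, 08:30–14:20, 15:30–17:45.
Complement within 02:05–18:00: 02:05–02:15, 05:55–08:30, 14:20–15:30, 17:45–18:00.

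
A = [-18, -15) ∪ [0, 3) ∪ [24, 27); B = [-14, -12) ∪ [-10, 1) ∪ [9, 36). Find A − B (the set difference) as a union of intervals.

[-18, -15): no B overlap → unchanged.
[0, 3) minus B → [1, 3).
[24, 27): fully covered by B → removed.

[-18, -15) ∪ [1, 3)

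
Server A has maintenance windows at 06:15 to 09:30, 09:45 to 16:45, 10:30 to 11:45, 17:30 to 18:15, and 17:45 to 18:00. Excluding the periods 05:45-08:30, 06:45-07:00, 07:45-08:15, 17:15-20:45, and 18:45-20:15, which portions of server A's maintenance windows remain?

First set merges to 06:15–09:30, 09:45–16:45, 17:30–18:15.
Second set merges to 05:45–08:30, 17:15–20:45.
06:15–09:30 minus B → 08:30–09:30.
09:45–16:45: no B overlap → unchanged.
17:30–18:15: fully covered by B → removed.

08:30–09:30, 09:45–16:45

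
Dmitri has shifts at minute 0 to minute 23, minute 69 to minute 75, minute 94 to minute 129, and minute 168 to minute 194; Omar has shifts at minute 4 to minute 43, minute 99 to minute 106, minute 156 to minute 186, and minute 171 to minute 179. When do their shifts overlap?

minute 4 to minute 23, minute 99 to minute 106, minute 168 to minute 186

Merge the second list: minute 4 to minute 43, minute 99 to minute 106, minute 156 to minute 186.
minute 0 to minute 23 ∩ B → minute 4 to minute 23.
minute 69 to minute 75 meets no B interval.
minute 94 to minute 129 ∩ B → minute 99 to minute 106.
minute 168 to minute 194 ∩ B → minute 168 to minute 186.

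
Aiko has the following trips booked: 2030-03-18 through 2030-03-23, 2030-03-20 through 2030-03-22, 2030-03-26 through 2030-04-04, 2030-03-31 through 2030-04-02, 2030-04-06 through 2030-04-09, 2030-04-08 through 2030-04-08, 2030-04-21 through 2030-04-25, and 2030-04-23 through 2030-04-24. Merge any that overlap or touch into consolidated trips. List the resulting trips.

2030-03-20 through 2030-03-22 overlaps/touches 2030-03-18 through 2030-03-23 → extend to 2030-03-18 through 2030-03-23.
2030-03-26 through 2030-04-04 is disjoint → start new block.
2030-03-31 through 2030-04-02 overlaps/touches 2030-03-26 through 2030-04-04 → extend to 2030-03-26 through 2030-04-04.
2030-04-06 through 2030-04-09 is disjoint → start new block.
2030-04-08 through 2030-04-08 overlaps/touches 2030-04-06 through 2030-04-09 → extend to 2030-04-06 through 2030-04-09.
2030-04-21 through 2030-04-25 is disjoint → start new block.
2030-04-23 through 2030-04-24 overlaps/touches 2030-04-21 through 2030-04-25 → extend to 2030-04-21 through 2030-04-25.

2030-03-18 through 2030-03-23, 2030-03-26 through 2030-04-04, 2030-04-06 through 2030-04-09, 2030-04-21 through 2030-04-25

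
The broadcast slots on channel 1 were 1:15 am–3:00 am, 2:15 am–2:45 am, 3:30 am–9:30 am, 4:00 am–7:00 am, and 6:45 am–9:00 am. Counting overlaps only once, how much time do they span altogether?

Merged: 1:15 am-3:00 am, 3:30 am-9:30 am.
Lengths: 1 h 45 min + 6 h = 7 h 45 min.

7 h 45 min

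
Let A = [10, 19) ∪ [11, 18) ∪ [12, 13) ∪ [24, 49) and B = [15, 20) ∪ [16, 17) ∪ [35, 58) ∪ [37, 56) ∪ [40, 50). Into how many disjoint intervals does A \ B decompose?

A, merged: [10, 19), [24, 49).
B, merged: [15, 20), [35, 58).
A \ B = [10, 15), [24, 35).
That is 2 disjoint pieces.

2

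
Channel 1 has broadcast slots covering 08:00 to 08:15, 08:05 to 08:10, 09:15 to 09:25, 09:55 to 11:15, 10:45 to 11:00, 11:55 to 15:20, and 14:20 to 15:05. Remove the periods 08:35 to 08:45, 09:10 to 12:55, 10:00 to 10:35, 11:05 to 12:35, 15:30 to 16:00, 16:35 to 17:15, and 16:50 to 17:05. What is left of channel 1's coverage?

A, merged: 08:00-08:15, 09:15-09:25, 09:55-11:15, 11:55-15:20.
B, merged: 08:35-08:45, 09:10-12:55, 15:30-16:00, 16:35-17:15.
08:00-08:15: no B overlap → unchanged.
09:15-09:25: fully covered by B → removed.
09:55-11:15: fully covered by B → removed.
11:55-15:20 minus B → 12:55-15:20.

08:00-08:15, 12:55-15:20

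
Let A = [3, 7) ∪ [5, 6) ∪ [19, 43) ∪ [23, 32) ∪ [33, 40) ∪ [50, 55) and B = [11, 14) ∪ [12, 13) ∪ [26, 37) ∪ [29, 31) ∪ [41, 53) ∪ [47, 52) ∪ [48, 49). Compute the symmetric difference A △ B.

[3, 7) ∪ [11, 14) ∪ [19, 26) ∪ [37, 41) ∪ [43, 50) ∪ [53, 55)

First set merges to [3, 7), [19, 43), [50, 55).
Second set merges to [11, 14), [26, 37), [41, 53).
A but not B: [3, 7), [19, 26), [37, 41), [53, 55).
B but not A: [11, 14), [43, 50).
Combining gives A △ B.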